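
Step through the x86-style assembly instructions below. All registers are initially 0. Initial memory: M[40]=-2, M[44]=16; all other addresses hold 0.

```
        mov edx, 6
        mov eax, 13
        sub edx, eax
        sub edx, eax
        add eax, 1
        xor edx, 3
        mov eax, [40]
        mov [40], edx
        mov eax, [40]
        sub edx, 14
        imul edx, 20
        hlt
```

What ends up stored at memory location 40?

-17

mov edx, 6 → edx=6
mov eax, 13 → eax=13
sub edx, eax → edx=6-13=-7
sub edx, eax → edx=(-7)-13=-20
add eax, 1 → eax=13+1=14
xor edx, 3 → edx=(-20)^3=-17
mov eax, [40] → eax=M[40]=-2
mov [40], edx → M[40]=-17
mov eax, [40] → eax=M[40]=-17
sub edx, 14 → edx=(-17)-14=-31
imul edx, 20 → edx=(-31)*20=-620
halt.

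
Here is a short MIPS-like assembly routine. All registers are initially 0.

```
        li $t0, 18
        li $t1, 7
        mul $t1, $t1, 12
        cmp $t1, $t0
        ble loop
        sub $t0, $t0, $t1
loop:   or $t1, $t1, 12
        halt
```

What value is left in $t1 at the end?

after li $t0, 18: $t0=18
after li $t1, 7: $t1=7
after mul $t1, $t1, 12: $t1=7*12=84
cmp $t1, $t0  (cmp 84,18)
ble loop: not taken
after sub $t0, $t0, $t1: $t0=18-84=-66
after or $t1, $t1, 12: $t1=84|12=92
halt.

92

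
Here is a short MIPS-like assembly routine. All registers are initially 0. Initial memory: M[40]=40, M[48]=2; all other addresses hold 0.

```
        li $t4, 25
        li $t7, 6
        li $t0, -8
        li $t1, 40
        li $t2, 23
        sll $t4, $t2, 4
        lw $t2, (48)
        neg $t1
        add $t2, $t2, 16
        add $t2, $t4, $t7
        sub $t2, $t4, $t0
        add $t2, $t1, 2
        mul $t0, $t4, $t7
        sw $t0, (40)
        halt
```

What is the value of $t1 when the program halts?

-40

$t4=25
$t7=6
$t0=-8
$t1=40
$t2=23
$t4=23<<4=368
$t2=M[48]=2
$t1=-(40)=-40
$t2=2+16=18
$t2=368+6=374
$t2=368-(-8)=376
$t2=(-40)+2=-38
$t0=368*6=2208
sw $t0, (40) → M[40]=2208
halt.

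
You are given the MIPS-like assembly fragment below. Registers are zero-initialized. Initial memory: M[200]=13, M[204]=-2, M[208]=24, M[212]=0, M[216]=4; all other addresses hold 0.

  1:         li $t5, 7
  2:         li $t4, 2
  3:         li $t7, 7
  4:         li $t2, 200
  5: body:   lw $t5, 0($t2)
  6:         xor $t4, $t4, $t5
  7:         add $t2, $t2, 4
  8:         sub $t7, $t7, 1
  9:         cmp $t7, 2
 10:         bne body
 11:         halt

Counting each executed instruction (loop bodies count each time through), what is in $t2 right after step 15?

$t5=7
$t4=2
$t7=7
$t2=200
$t5=M[200]=13
$t4=2^13=15
$t2=200+4=204
$t7=7-1=6
cmp $t7, 2  (cmp 6,2)
bne body: taken
$t5=M[204]=-2
$t4=15^(-2)=-15
$t2=204+4=208
$t7=6-1=5
cmp $t7, 2  (cmp 5,2)
After step 15: $t2 = 208.

208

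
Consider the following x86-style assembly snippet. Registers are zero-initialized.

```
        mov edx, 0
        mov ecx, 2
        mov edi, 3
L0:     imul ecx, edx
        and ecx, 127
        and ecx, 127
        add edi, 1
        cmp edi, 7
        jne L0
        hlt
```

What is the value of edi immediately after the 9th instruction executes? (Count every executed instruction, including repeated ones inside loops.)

4

mov edx, 0 → edx=0
mov ecx, 2 → ecx=2
mov edi, 3 → edi=3
imul ecx, edx → ecx=2*0=0
and ecx, 127 → ecx=0&127=0
and ecx, 127 → ecx=0&127=0
add edi, 1 → edi=3+1=4
cmp edi, 7  (cmp 4,7)
jne L0: taken
After step 9: edi = 4.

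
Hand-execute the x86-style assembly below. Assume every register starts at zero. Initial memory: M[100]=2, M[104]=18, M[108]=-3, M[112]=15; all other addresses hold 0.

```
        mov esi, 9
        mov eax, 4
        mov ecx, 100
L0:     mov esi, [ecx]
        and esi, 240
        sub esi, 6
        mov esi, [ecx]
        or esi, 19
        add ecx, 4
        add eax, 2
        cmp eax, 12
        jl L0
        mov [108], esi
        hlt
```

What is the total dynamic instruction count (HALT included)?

41

mov esi, 9 → esi=9
mov eax, 4 → eax=4
mov ecx, 100 → ecx=100
mov esi, [ecx] → esi=M[100]=2
and esi, 240 → esi=2&240=0
sub esi, 6 → esi=0-6=-6
mov esi, [ecx] → esi=M[100]=2
or esi, 19 → esi=2|19=19
add ecx, 4 → ecx=100+4=104
add eax, 2 → eax=4+2=6
cmp eax, 12  (cmp 6,12)
jl L0: taken
mov esi, [ecx] → esi=M[104]=18
and esi, 240 → esi=18&240=16
sub esi, 6 → esi=16-6=10
mov esi, [ecx] → esi=M[104]=18
or esi, 19 → esi=18|19=19
add ecx, 4 → ecx=104+4=108
add eax, 2 → eax=6+2=8
cmp eax, 12  (cmp 8,12)
jl L0: taken
mov esi, [ecx] → esi=M[108]=-3
and esi, 240 → esi=(-3)&240=240
sub esi, 6 → esi=240-6=234
mov esi, [ecx] → esi=M[108]=-3
or esi, 19 → esi=(-3)|19=-1
add ecx, 4 → ecx=108+4=112
add eax, 2 → eax=8+2=10
cmp eax, 12  (cmp 10,12)
jl L0: taken
mov esi, [ecx] → esi=M[112]=15
and esi, 240 → esi=15&240=0
sub esi, 6 → esi=0-6=-6
mov esi, [ecx] → esi=M[112]=15
or esi, 19 → esi=15|19=31
add ecx, 4 → ecx=112+4=116
add eax, 2 → eax=10+2=12
cmp eax, 12  (cmp 12,12)
jl L0: not taken
mov [108], esi → M[108]=31
halt.
Total executed instructions: 41.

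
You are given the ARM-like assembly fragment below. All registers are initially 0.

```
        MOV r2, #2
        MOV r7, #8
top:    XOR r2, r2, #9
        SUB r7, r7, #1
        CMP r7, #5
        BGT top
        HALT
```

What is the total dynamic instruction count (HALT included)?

r2=2
r7=8
r2=2^9=11
r7=8-1=7
CMP r7, #5  (cmp 7,5)
BGT top: taken
r2=11^9=2
r7=7-1=6
CMP r7, #5  (cmp 6,5)
BGT top: taken
r2=2^9=11
r7=6-1=5
CMP r7, #5  (cmp 5,5)
BGT top: not taken
halt.
Total executed instructions: 15.

15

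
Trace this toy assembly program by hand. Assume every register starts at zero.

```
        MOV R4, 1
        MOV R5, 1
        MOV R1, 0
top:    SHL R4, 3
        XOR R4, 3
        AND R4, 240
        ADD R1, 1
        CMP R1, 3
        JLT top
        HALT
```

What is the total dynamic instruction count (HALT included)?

22

R4=1
R5=1
R1=0
R4=1<<3=8
R4=8^3=11
R4=11&240=0
R1=0+1=1
CMP R1, 3  (cmp 1,3)
JLT top: taken
R4=0<<3=0
R4=0^3=3
R4=3&240=0
R1=1+1=2
CMP R1, 3  (cmp 2,3)
JLT top: taken
R4=0<<3=0
R4=0^3=3
R4=3&240=0
R1=2+1=3
CMP R1, 3  (cmp 3,3)
JLT top: not taken
halt.
Total executed instructions: 22.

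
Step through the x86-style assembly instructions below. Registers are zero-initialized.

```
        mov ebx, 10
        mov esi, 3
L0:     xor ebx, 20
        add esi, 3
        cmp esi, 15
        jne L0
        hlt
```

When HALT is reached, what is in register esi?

15

ebx=10
esi=3
ebx=10^20=30
esi=3+3=6
cmp esi, 15  (cmp 6,15)
jne L0: taken
ebx=30^20=10
esi=6+3=9
cmp esi, 15  (cmp 9,15)
jne L0: taken
ebx=10^20=30
esi=9+3=12
cmp esi, 15  (cmp 12,15)
jne L0: taken
ebx=30^20=10
esi=12+3=15
cmp esi, 15  (cmp 15,15)
jne L0: not taken
halt.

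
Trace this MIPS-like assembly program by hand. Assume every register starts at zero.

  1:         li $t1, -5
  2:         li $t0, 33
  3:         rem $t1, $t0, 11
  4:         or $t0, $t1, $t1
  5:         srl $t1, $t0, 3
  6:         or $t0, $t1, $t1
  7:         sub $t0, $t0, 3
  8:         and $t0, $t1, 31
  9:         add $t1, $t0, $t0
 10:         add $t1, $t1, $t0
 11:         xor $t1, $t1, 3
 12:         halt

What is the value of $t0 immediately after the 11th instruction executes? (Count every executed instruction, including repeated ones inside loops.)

li $t1, -5 → $t1=-5
li $t0, 33 → $t0=33
rem $t1, $t0, 11 → $t1=33%11=0
or $t0, $t1, $t1 → $t0=0|0=0
srl $t1, $t0, 3 → $t1=0>>3=0
or $t0, $t1, $t1 → $t0=0|0=0
sub $t0, $t0, 3 → $t0=0-3=-3
and $t0, $t1, 31 → $t0=0&31=0
add $t1, $t0, $t0 → $t1=0+0=0
add $t1, $t1, $t0 → $t1=0+0=0
xor $t1, $t1, 3 → $t1=0^3=3
After step 11: $t0 = 0.

0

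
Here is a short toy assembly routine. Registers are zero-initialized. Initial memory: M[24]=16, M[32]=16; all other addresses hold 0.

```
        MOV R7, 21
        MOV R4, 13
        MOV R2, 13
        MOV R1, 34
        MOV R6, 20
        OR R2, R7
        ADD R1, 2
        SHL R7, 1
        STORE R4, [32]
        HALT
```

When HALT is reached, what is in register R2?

29

MOV R7, 21 → R7=21
MOV R4, 13 → R4=13
MOV R2, 13 → R2=13
MOV R1, 34 → R1=34
MOV R6, 20 → R6=20
OR R2, R7 → R2=13|21=29
ADD R1, 2 → R1=34+2=36
SHL R7, 1 → R7=21<<1=42
STORE R4, [32] → M[32]=13
halt.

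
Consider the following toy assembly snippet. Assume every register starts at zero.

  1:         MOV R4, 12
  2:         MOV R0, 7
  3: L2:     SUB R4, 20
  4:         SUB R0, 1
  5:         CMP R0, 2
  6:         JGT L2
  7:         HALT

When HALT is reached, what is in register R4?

-88

after MOV R4, 12: R4=12
after MOV R0, 7: R0=7
after SUB R4, 20: R4=12-20=-8
after SUB R0, 1: R0=7-1=6
CMP R0, 2  (cmp 6,2)
JGT L2: taken
after SUB R4, 20: R4=(-8)-20=-28
after SUB R0, 1: R0=6-1=5
CMP R0, 2  (cmp 5,2)
JGT L2: taken
after SUB R4, 20: R4=(-28)-20=-48
after SUB R0, 1: R0=5-1=4
CMP R0, 2  (cmp 4,2)
JGT L2: taken
after SUB R4, 20: R4=(-48)-20=-68
after SUB R0, 1: R0=4-1=3
CMP R0, 2  (cmp 3,2)
JGT L2: taken
after SUB R4, 20: R4=(-68)-20=-88
after SUB R0, 1: R0=3-1=2
CMP R0, 2  (cmp 2,2)
JGT L2: not taken
halt.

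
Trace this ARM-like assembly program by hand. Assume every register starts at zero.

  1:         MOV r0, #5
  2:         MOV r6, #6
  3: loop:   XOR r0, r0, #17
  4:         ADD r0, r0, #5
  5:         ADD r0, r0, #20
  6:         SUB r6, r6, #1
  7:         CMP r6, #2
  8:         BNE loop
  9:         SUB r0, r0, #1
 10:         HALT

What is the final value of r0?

100

r0=5
r6=6
r0=5^17=20
r0=20+5=25
r0=25+20=45
r6=6-1=5
CMP r6, #2  (cmp 5,2)
BNE loop: taken
r0=45^17=60
r0=60+5=65
r0=65+20=85
r6=5-1=4
CMP r6, #2  (cmp 4,2)
BNE loop: taken
r0=85^17=68
r0=68+5=73
r0=73+20=93
r6=4-1=3
CMP r6, #2  (cmp 3,2)
BNE loop: taken
r0=93^17=76
r0=76+5=81
r0=81+20=101
r6=3-1=2
CMP r6, #2  (cmp 2,2)
BNE loop: not taken
r0=101-1=100
halt.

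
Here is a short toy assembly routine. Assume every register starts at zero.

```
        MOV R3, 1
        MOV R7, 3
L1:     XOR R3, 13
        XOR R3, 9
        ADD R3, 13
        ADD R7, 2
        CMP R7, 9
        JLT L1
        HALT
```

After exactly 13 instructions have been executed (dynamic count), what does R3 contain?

35

after MOV R3, 1: R3=1
after MOV R7, 3: R7=3
after XOR R3, 13: R3=1^13=12
after XOR R3, 9: R3=12^9=5
after ADD R3, 13: R3=5+13=18
after ADD R7, 2: R7=3+2=5
CMP R7, 9  (cmp 5,9)
JLT L1: taken
after XOR R3, 13: R3=18^13=31
after XOR R3, 9: R3=31^9=22
after ADD R3, 13: R3=22+13=35
after ADD R7, 2: R7=5+2=7
CMP R7, 9  (cmp 7,9)
After step 13: R3 = 35.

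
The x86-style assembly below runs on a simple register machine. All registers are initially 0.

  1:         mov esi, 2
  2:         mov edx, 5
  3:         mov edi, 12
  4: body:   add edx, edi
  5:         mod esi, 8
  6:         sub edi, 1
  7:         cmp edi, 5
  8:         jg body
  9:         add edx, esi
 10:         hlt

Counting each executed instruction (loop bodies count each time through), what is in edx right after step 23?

after mov esi, 2: esi=2
after mov edx, 5: edx=5
after mov edi, 12: edi=12
after add edx, edi: edx=5+12=17
after mod esi, 8: esi=2%8=2
after sub edi, 1: edi=12-1=11
cmp edi, 5  (cmp 11,5)
jg body: taken
after add edx, edi: edx=17+11=28
after mod esi, 8: esi=2%8=2
after sub edi, 1: edi=11-1=10
cmp edi, 5  (cmp 10,5)
jg body: taken
after add edx, edi: edx=28+10=38
after mod esi, 8: esi=2%8=2
after sub edi, 1: edi=10-1=9
cmp edi, 5  (cmp 9,5)
jg body: taken
after add edx, edi: edx=38+9=47
after mod esi, 8: esi=2%8=2
after sub edi, 1: edi=9-1=8
cmp edi, 5  (cmp 8,5)
jg body: taken
After step 23: edx = 47.

47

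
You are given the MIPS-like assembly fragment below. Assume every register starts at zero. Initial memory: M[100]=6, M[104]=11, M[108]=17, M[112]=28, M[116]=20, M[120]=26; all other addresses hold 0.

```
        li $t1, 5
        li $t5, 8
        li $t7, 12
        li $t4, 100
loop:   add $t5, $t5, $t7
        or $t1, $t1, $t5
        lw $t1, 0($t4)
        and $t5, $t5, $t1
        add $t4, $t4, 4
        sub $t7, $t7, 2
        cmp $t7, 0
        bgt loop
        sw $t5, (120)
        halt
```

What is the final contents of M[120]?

18

li $t1, 5 → $t1=5
li $t5, 8 → $t5=8
li $t7, 12 → $t7=12
li $t4, 100 → $t4=100
add $t5, $t5, $t7 → $t5=8+12=20
or $t1, $t1, $t5 → $t1=5|20=21
lw $t1, 0($t4) → $t1=M[100]=6
and $t5, $t5, $t1 → $t5=20&6=4
add $t4, $t4, 4 → $t4=100+4=104
sub $t7, $t7, 2 → $t7=12-2=10
cmp $t7, 0  (cmp 10,0)
bgt loop: taken
add $t5, $t5, $t7 → $t5=4+10=14
or $t1, $t1, $t5 → $t1=6|14=14
lw $t1, 0($t4) → $t1=M[104]=11
and $t5, $t5, $t1 → $t5=14&11=10
add $t4, $t4, 4 → $t4=104+4=108
sub $t7, $t7, 2 → $t7=10-2=8
cmp $t7, 0  (cmp 8,0)
bgt loop: taken
add $t5, $t5, $t7 → $t5=10+8=18
or $t1, $t1, $t5 → $t1=11|18=27
lw $t1, 0($t4) → $t1=M[108]=17
and $t5, $t5, $t1 → $t5=18&17=16
add $t4, $t4, 4 → $t4=108+4=112
sub $t7, $t7, 2 → $t7=8-2=6
cmp $t7, 0  (cmp 6,0)
bgt loop: taken
add $t5, $t5, $t7 → $t5=16+6=22
or $t1, $t1, $t5 → $t1=17|22=23
lw $t1, 0($t4) → $t1=M[112]=28
and $t5, $t5, $t1 → $t5=22&28=20
add $t4, $t4, 4 → $t4=112+4=116
sub $t7, $t7, 2 → $t7=6-2=4
cmp $t7, 0  (cmp 4,0)
bgt loop: taken
add $t5, $t5, $t7 → $t5=20+4=24
or $t1, $t1, $t5 → $t1=28|24=28
lw $t1, 0($t4) → $t1=M[116]=20
and $t5, $t5, $t1 → $t5=24&20=16
add $t4, $t4, 4 → $t4=116+4=120
sub $t7, $t7, 2 → $t7=4-2=2
cmp $t7, 0  (cmp 2,0)
bgt loop: taken
add $t5, $t5, $t7 → $t5=16+2=18
or $t1, $t1, $t5 → $t1=20|18=22
lw $t1, 0($t4) → $t1=M[120]=26
and $t5, $t5, $t1 → $t5=18&26=18
add $t4, $t4, 4 → $t4=120+4=124
sub $t7, $t7, 2 → $t7=2-2=0
cmp $t7, 0  (cmp 0,0)
bgt loop: not taken
sw $t5, (120) → M[120]=18
halt.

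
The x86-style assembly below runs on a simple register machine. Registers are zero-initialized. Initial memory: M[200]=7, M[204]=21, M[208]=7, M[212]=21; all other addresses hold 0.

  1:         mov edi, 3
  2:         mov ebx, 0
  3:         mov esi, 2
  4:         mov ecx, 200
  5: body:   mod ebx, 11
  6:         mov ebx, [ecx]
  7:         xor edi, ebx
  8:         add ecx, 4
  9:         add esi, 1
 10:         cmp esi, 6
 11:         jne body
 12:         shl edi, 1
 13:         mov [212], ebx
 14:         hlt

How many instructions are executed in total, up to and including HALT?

35

after mov edi, 3: edi=3
after mov ebx, 0: ebx=0
after mov esi, 2: esi=2
after mov ecx, 200: ecx=200
after mod ebx, 11: ebx=0%11=0
after mov ebx, [ecx]: ebx=M[200]=7
after xor edi, ebx: edi=3^7=4
after add ecx, 4: ecx=200+4=204
after add esi, 1: esi=2+1=3
cmp esi, 6  (cmp 3,6)
jne body: taken
after mod ebx, 11: ebx=7%11=7
after mov ebx, [ecx]: ebx=M[204]=21
after xor edi, ebx: edi=4^21=17
after add ecx, 4: ecx=204+4=208
after add esi, 1: esi=3+1=4
cmp esi, 6  (cmp 4,6)
jne body: taken
after mod ebx, 11: ebx=21%11=10
after mov ebx, [ecx]: ebx=M[208]=7
after xor edi, ebx: edi=17^7=22
after add ecx, 4: ecx=208+4=212
after add esi, 1: esi=4+1=5
cmp esi, 6  (cmp 5,6)
jne body: taken
after mod ebx, 11: ebx=7%11=7
after mov ebx, [ecx]: ebx=M[212]=21
after xor edi, ebx: edi=22^21=3
after add ecx, 4: ecx=212+4=216
after add esi, 1: esi=5+1=6
cmp esi, 6  (cmp 6,6)
jne body: not taken
after shl edi, 1: edi=3<<1=6
mov [212], ebx → M[212]=21
halt.
Total executed instructions: 35.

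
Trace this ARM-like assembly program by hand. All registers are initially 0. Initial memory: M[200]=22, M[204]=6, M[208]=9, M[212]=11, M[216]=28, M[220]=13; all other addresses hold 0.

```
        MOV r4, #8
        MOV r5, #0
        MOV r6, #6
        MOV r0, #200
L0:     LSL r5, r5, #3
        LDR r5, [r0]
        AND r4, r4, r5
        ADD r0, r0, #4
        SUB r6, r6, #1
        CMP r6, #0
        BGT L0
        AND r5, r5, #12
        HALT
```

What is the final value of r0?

224

after MOV r4, #8: r4=8
after MOV r5, #0: r5=0
after MOV r6, #6: r6=6
after MOV r0, #200: r0=200
after LSL r5, r5, #3: r5=0<<3=0
after LDR r5, [r0]: r5=M[200]=22
after AND r4, r4, r5: r4=8&22=0
after ADD r0, r0, #4: r0=200+4=204
after SUB r6, r6, #1: r6=6-1=5
CMP r6, #0  (cmp 5,0)
BGT L0: taken
after LSL r5, r5, #3: r5=22<<3=176
after LDR r5, [r0]: r5=M[204]=6
after AND r4, r4, r5: r4=0&6=0
after ADD r0, r0, #4: r0=204+4=208
after SUB r6, r6, #1: r6=5-1=4
CMP r6, #0  (cmp 4,0)
BGT L0: taken
after LSL r5, r5, #3: r5=6<<3=48
after LDR r5, [r0]: r5=M[208]=9
after AND r4, r4, r5: r4=0&9=0
after ADD r0, r0, #4: r0=208+4=212
after SUB r6, r6, #1: r6=4-1=3
CMP r6, #0  (cmp 3,0)
BGT L0: taken
after LSL r5, r5, #3: r5=9<<3=72
after LDR r5, [r0]: r5=M[212]=11
after AND r4, r4, r5: r4=0&11=0
after ADD r0, r0, #4: r0=212+4=216
after SUB r6, r6, #1: r6=3-1=2
CMP r6, #0  (cmp 2,0)
BGT L0: taken
after LSL r5, r5, #3: r5=11<<3=88
after LDR r5, [r0]: r5=M[216]=28
after AND r4, r4, r5: r4=0&28=0
after ADD r0, r0, #4: r0=216+4=220
after SUB r6, r6, #1: r6=2-1=1
CMP r6, #0  (cmp 1,0)
BGT L0: taken
after LSL r5, r5, #3: r5=28<<3=224
after LDR r5, [r0]: r5=M[220]=13
after AND r4, r4, r5: r4=0&13=0
after ADD r0, r0, #4: r0=220+4=224
after SUB r6, r6, #1: r6=1-1=0
CMP r6, #0  (cmp 0,0)
BGT L0: not taken
after AND r5, r5, #12: r5=13&12=12
halt.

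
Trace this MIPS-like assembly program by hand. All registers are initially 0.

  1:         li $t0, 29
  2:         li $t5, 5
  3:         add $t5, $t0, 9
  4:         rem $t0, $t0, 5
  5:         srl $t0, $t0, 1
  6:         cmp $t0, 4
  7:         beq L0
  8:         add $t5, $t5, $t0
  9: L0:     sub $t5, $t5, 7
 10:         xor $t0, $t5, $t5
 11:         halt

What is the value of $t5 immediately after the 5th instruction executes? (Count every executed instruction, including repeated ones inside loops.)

after li $t0, 29: $t0=29
after li $t5, 5: $t5=5
after add $t5, $t0, 9: $t5=29+9=38
after rem $t0, $t0, 5: $t0=29%5=4
after srl $t0, $t0, 1: $t0=4>>1=2
After step 5: $t5 = 38.

38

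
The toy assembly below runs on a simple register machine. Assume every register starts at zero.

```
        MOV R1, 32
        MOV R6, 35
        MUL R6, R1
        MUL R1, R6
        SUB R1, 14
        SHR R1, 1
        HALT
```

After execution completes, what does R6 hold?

R1=32
R6=35
R6=35*32=1120
R1=32*1120=35840
R1=35840-14=35826
R1=35826>>1=17913
halt.

1120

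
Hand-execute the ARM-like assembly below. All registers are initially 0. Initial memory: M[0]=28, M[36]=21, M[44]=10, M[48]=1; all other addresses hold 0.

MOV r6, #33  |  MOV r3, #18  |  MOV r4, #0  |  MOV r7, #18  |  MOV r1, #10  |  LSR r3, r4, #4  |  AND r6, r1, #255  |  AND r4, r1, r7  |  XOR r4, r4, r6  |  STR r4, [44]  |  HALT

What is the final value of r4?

after MOV r6, #33: r6=33
after MOV r3, #18: r3=18
after MOV r4, #0: r4=0
after MOV r7, #18: r7=18
after MOV r1, #10: r1=10
after LSR r3, r4, #4: r3=0>>4=0
after AND r6, r1, #255: r6=10&255=10
after AND r4, r1, r7: r4=10&18=2
after XOR r4, r4, r6: r4=2^10=8
STR r4, [44] → M[44]=8
halt.

8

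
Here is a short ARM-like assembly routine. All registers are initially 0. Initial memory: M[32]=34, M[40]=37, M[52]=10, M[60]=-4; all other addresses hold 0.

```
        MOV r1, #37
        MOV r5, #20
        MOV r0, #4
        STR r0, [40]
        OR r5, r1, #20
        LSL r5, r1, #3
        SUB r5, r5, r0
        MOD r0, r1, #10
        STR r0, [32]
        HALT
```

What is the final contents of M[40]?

r1=37
r5=20
r0=4
STR r0, [40] → M[40]=4
r5=37|20=53
r5=37<<3=296
r5=296-4=292
r0=37%10=7
STR r0, [32] → M[32]=7
halt.

4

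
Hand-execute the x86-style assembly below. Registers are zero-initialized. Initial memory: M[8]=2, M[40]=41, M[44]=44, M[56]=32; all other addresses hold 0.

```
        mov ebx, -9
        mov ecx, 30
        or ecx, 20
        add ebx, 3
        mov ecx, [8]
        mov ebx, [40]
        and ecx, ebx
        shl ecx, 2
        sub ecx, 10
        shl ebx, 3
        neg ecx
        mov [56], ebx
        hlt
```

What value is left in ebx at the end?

ebx=-9
ecx=30
ecx=30|20=30
ebx=(-9)+3=-6
ecx=M[8]=2
ebx=M[40]=41
ecx=2&41=0
ecx=0<<2=0
ecx=0-10=-10
ebx=41<<3=328
ecx=-(-10)=10
mov [56], ebx → M[56]=328
halt.

328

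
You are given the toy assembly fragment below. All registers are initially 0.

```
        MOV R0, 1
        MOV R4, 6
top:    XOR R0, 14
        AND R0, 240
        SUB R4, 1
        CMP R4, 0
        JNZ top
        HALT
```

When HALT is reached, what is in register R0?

MOV R0, 1 → R0=1
MOV R4, 6 → R4=6
XOR R0, 14 → R0=1^14=15
AND R0, 240 → R0=15&240=0
SUB R4, 1 → R4=6-1=5
CMP R4, 0  (cmp 5,0)
JNZ top: taken
XOR R0, 14 → R0=0^14=14
AND R0, 240 → R0=14&240=0
SUB R4, 1 → R4=5-1=4
CMP R4, 0  (cmp 4,0)
JNZ top: taken
XOR R0, 14 → R0=0^14=14
AND R0, 240 → R0=14&240=0
SUB R4, 1 → R4=4-1=3
CMP R4, 0  (cmp 3,0)
JNZ top: taken
XOR R0, 14 → R0=0^14=14
AND R0, 240 → R0=14&240=0
SUB R4, 1 → R4=3-1=2
CMP R4, 0  (cmp 2,0)
JNZ top: taken
XOR R0, 14 → R0=0^14=14
AND R0, 240 → R0=14&240=0
SUB R4, 1 → R4=2-1=1
CMP R4, 0  (cmp 1,0)
JNZ top: taken
XOR R0, 14 → R0=0^14=14
AND R0, 240 → R0=14&240=0
SUB R4, 1 → R4=1-1=0
CMP R4, 0  (cmp 0,0)
JNZ top: not taken
halt.

0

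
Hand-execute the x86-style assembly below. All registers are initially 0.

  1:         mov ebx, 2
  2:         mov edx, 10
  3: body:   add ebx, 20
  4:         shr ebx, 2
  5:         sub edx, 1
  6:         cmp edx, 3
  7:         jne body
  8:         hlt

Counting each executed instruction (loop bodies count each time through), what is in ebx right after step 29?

after mov ebx, 2: ebx=2
after mov edx, 10: edx=10
after add ebx, 20: ebx=2+20=22
after shr ebx, 2: ebx=22>>2=5
after sub edx, 1: edx=10-1=9
cmp edx, 3  (cmp 9,3)
jne body: taken
after add ebx, 20: ebx=5+20=25
after shr ebx, 2: ebx=25>>2=6
after sub edx, 1: edx=9-1=8
cmp edx, 3  (cmp 8,3)
jne body: taken
after add ebx, 20: ebx=6+20=26
after shr ebx, 2: ebx=26>>2=6
after sub edx, 1: edx=8-1=7
cmp edx, 3  (cmp 7,3)
jne body: taken
after add ebx, 20: ebx=6+20=26
after shr ebx, 2: ebx=26>>2=6
after sub edx, 1: edx=7-1=6
cmp edx, 3  (cmp 6,3)
jne body: taken
after add ebx, 20: ebx=6+20=26
after shr ebx, 2: ebx=26>>2=6
after sub edx, 1: edx=6-1=5
cmp edx, 3  (cmp 5,3)
jne body: taken
after add ebx, 20: ebx=6+20=26
after shr ebx, 2: ebx=26>>2=6
After step 29: ebx = 6.

6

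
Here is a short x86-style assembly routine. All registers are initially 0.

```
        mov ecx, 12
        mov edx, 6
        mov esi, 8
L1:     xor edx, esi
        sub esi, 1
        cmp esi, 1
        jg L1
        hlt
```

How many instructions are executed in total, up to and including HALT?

ecx=12
edx=6
esi=8
edx=6^8=14
esi=8-1=7
cmp esi, 1  (cmp 7,1)
jg L1: taken
edx=14^7=9
esi=7-1=6
cmp esi, 1  (cmp 6,1)
jg L1: taken
edx=9^6=15
esi=6-1=5
cmp esi, 1  (cmp 5,1)
jg L1: taken
edx=15^5=10
esi=5-1=4
cmp esi, 1  (cmp 4,1)
jg L1: taken
edx=10^4=14
esi=4-1=3
cmp esi, 1  (cmp 3,1)
jg L1: taken
edx=14^3=13
esi=3-1=2
cmp esi, 1  (cmp 2,1)
jg L1: taken
edx=13^2=15
esi=2-1=1
cmp esi, 1  (cmp 1,1)
jg L1: not taken
halt.
Total executed instructions: 32.

32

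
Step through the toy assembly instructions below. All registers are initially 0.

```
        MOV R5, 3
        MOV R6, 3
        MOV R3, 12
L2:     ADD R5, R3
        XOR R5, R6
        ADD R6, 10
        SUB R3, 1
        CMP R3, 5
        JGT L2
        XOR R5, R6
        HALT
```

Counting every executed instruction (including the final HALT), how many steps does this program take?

47

R5=3
R6=3
R3=12
R5=3+12=15
R5=15^3=12
R6=3+10=13
R3=12-1=11
CMP R3, 5  (cmp 11,5)
JGT L2: taken
R5=12+11=23
R5=23^13=26
R6=13+10=23
R3=11-1=10
CMP R3, 5  (cmp 10,5)
JGT L2: taken
R5=26+10=36
R5=36^23=51
R6=23+10=33
R3=10-1=9
CMP R3, 5  (cmp 9,5)
JGT L2: taken
R5=51+9=60
R5=60^33=29
R6=33+10=43
R3=9-1=8
CMP R3, 5  (cmp 8,5)
JGT L2: taken
R5=29+8=37
R5=37^43=14
R6=43+10=53
R3=8-1=7
CMP R3, 5  (cmp 7,5)
JGT L2: taken
R5=14+7=21
R5=21^53=32
R6=53+10=63
R3=7-1=6
CMP R3, 5  (cmp 6,5)
JGT L2: taken
R5=32+6=38
R5=38^63=25
R6=63+10=73
R3=6-1=5
CMP R3, 5  (cmp 5,5)
JGT L2: not taken
R5=25^73=80
halt.
Total executed instructions: 47.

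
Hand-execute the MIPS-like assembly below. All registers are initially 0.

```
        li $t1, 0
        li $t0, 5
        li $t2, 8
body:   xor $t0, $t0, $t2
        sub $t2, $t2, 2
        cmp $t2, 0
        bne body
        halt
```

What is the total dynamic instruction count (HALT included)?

20

$t1=0
$t0=5
$t2=8
$t0=5^8=13
$t2=8-2=6
cmp $t2, 0  (cmp 6,0)
bne body: taken
$t0=13^6=11
$t2=6-2=4
cmp $t2, 0  (cmp 4,0)
bne body: taken
$t0=11^4=15
$t2=4-2=2
cmp $t2, 0  (cmp 2,0)
bne body: taken
$t0=15^2=13
$t2=2-2=0
cmp $t2, 0  (cmp 0,0)
bne body: not taken
halt.
Total executed instructions: 20.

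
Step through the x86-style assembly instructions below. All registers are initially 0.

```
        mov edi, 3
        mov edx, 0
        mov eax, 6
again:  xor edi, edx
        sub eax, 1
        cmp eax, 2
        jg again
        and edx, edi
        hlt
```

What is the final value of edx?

0

mov edi, 3 → edi=3
mov edx, 0 → edx=0
mov eax, 6 → eax=6
xor edi, edx → edi=3^0=3
sub eax, 1 → eax=6-1=5
cmp eax, 2  (cmp 5,2)
jg again: taken
xor edi, edx → edi=3^0=3
sub eax, 1 → eax=5-1=4
cmp eax, 2  (cmp 4,2)
jg again: taken
xor edi, edx → edi=3^0=3
sub eax, 1 → eax=4-1=3
cmp eax, 2  (cmp 3,2)
jg again: taken
xor edi, edx → edi=3^0=3
sub eax, 1 → eax=3-1=2
cmp eax, 2  (cmp 2,2)
jg again: not taken
and edx, edi → edx=0&3=0
halt.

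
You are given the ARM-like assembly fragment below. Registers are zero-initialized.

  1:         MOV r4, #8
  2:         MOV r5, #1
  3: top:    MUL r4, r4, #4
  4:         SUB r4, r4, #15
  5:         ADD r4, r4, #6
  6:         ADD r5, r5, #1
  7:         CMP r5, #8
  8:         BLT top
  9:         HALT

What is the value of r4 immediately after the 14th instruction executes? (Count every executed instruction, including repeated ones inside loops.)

83

r4=8
r5=1
r4=8*4=32
r4=32-15=17
r4=17+6=23
r5=1+1=2
CMP r5, #8  (cmp 2,8)
BLT top: taken
r4=23*4=92
r4=92-15=77
r4=77+6=83
r5=2+1=3
CMP r5, #8  (cmp 3,8)
BLT top: taken
After step 14: r4 = 83.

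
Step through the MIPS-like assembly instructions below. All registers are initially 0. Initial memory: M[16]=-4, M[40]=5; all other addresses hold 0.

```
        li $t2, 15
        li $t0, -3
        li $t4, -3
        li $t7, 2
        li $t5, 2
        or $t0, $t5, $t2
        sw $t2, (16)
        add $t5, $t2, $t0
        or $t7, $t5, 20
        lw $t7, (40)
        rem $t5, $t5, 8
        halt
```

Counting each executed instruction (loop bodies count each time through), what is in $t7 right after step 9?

after li $t2, 15: $t2=15
after li $t0, -3: $t0=-3
after li $t4, -3: $t4=-3
after li $t7, 2: $t7=2
after li $t5, 2: $t5=2
after or $t0, $t5, $t2: $t0=2|15=15
sw $t2, (16) → M[16]=15
after add $t5, $t2, $t0: $t5=15+15=30
after or $t7, $t5, 20: $t7=30|20=30
After step 9: $t7 = 30.

30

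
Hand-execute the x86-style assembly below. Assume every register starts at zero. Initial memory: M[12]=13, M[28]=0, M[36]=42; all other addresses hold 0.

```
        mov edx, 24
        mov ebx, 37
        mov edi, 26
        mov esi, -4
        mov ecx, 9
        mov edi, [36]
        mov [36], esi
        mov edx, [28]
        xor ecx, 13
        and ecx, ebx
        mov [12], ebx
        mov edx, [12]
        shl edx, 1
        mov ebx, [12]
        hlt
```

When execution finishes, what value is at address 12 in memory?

after mov edx, 24: edx=24
after mov ebx, 37: ebx=37
after mov edi, 26: edi=26
after mov esi, -4: esi=-4
after mov ecx, 9: ecx=9
after mov edi, [36]: edi=M[36]=42
mov [36], esi → M[36]=-4
after mov edx, [28]: edx=M[28]=0
after xor ecx, 13: ecx=9^13=4
after and ecx, ebx: ecx=4&37=4
mov [12], ebx → M[12]=37
after mov edx, [12]: edx=M[12]=37
after shl edx, 1: edx=37<<1=74
after mov ebx, [12]: ebx=M[12]=37
halt.

37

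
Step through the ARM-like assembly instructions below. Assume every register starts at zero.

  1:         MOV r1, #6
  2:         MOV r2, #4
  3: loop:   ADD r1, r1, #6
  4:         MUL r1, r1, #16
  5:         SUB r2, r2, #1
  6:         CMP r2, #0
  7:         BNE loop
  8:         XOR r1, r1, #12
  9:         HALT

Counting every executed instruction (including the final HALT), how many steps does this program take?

MOV r1, #6 → r1=6
MOV r2, #4 → r2=4
ADD r1, r1, #6 → r1=6+6=12
MUL r1, r1, #16 → r1=12*16=192
SUB r2, r2, #1 → r2=4-1=3
CMP r2, #0  (cmp 3,0)
BNE loop: taken
ADD r1, r1, #6 → r1=192+6=198
MUL r1, r1, #16 → r1=198*16=3168
SUB r2, r2, #1 → r2=3-1=2
CMP r2, #0  (cmp 2,0)
BNE loop: taken
ADD r1, r1, #6 → r1=3168+6=3174
MUL r1, r1, #16 → r1=3174*16=50784
SUB r2, r2, #1 → r2=2-1=1
CMP r2, #0  (cmp 1,0)
BNE loop: taken
ADD r1, r1, #6 → r1=50784+6=50790
MUL r1, r1, #16 → r1=50790*16=812640
SUB r2, r2, #1 → r2=1-1=0
CMP r2, #0  (cmp 0,0)
BNE loop: not taken
XOR r1, r1, #12 → r1=812640^12=812652
halt.
Total executed instructions: 24.

24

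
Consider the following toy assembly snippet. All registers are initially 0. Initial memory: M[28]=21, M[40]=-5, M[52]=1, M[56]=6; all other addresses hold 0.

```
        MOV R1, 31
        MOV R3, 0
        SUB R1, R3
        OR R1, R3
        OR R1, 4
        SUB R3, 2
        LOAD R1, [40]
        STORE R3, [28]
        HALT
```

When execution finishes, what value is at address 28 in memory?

after MOV R1, 31: R1=31
after MOV R3, 0: R3=0
after SUB R1, R3: R1=31-0=31
after OR R1, R3: R1=31|0=31
after OR R1, 4: R1=31|4=31
after SUB R3, 2: R3=0-2=-2
after LOAD R1, [40]: R1=M[40]=-5
STORE R3, [28] → M[28]=-2
halt.

-2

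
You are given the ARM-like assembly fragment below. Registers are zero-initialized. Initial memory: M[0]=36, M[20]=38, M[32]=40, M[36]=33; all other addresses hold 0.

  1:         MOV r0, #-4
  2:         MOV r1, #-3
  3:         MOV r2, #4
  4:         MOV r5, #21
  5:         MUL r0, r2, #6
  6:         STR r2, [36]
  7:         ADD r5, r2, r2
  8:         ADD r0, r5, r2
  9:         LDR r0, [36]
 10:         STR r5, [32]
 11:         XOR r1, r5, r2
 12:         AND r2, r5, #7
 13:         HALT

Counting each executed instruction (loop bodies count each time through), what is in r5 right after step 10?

8

after MOV r0, #-4: r0=-4
after MOV r1, #-3: r1=-3
after MOV r2, #4: r2=4
after MOV r5, #21: r5=21
after MUL r0, r2, #6: r0=4*6=24
STR r2, [36] → M[36]=4
after ADD r5, r2, r2: r5=4+4=8
after ADD r0, r5, r2: r0=8+4=12
after LDR r0, [36]: r0=M[36]=4
STR r5, [32] → M[32]=8
After step 10: r5 = 8.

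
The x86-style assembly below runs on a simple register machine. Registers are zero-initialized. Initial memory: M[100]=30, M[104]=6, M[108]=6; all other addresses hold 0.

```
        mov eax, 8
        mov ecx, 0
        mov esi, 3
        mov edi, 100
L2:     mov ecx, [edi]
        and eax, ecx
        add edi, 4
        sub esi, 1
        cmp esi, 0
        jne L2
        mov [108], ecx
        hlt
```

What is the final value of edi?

112

after mov eax, 8: eax=8
after mov ecx, 0: ecx=0
after mov esi, 3: esi=3
after mov edi, 100: edi=100
after mov ecx, [edi]: ecx=M[100]=30
after and eax, ecx: eax=8&30=8
after add edi, 4: edi=100+4=104
after sub esi, 1: esi=3-1=2
cmp esi, 0  (cmp 2,0)
jne L2: taken
after mov ecx, [edi]: ecx=M[104]=6
after and eax, ecx: eax=8&6=0
after add edi, 4: edi=104+4=108
after sub esi, 1: esi=2-1=1
cmp esi, 0  (cmp 1,0)
jne L2: taken
after mov ecx, [edi]: ecx=M[108]=6
after and eax, ecx: eax=0&6=0
after add edi, 4: edi=108+4=112
after sub esi, 1: esi=1-1=0
cmp esi, 0  (cmp 0,0)
jne L2: not taken
mov [108], ecx → M[108]=6
halt.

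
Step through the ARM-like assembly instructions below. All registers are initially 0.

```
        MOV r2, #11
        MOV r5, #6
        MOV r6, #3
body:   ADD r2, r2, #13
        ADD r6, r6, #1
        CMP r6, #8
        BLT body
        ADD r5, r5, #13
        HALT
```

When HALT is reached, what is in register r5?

19

MOV r2, #11 → r2=11
MOV r5, #6 → r5=6
MOV r6, #3 → r6=3
ADD r2, r2, #13 → r2=11+13=24
ADD r6, r6, #1 → r6=3+1=4
CMP r6, #8  (cmp 4,8)
BLT body: taken
ADD r2, r2, #13 → r2=24+13=37
ADD r6, r6, #1 → r6=4+1=5
CMP r6, #8  (cmp 5,8)
BLT body: taken
ADD r2, r2, #13 → r2=37+13=50
ADD r6, r6, #1 → r6=5+1=6
CMP r6, #8  (cmp 6,8)
BLT body: taken
ADD r2, r2, #13 → r2=50+13=63
ADD r6, r6, #1 → r6=6+1=7
CMP r6, #8  (cmp 7,8)
BLT body: taken
ADD r2, r2, #13 → r2=63+13=76
ADD r6, r6, #1 → r6=7+1=8
CMP r6, #8  (cmp 8,8)
BLT body: not taken
ADD r5, r5, #13 → r5=6+13=19
halt.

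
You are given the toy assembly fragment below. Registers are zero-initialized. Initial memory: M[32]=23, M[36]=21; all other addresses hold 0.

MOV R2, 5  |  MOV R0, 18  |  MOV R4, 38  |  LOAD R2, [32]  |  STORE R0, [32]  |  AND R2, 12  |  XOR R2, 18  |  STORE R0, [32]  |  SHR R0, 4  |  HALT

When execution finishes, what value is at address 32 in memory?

after MOV R2, 5: R2=5
after MOV R0, 18: R0=18
after MOV R4, 38: R4=38
after LOAD R2, [32]: R2=M[32]=23
STORE R0, [32] → M[32]=18
after AND R2, 12: R2=23&12=4
after XOR R2, 18: R2=4^18=22
STORE R0, [32] → M[32]=18
after SHR R0, 4: R0=18>>4=1
halt.

18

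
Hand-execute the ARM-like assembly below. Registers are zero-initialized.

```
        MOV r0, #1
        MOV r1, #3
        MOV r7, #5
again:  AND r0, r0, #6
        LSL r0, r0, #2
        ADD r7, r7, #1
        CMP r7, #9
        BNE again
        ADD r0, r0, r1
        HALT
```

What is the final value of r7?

r0=1
r1=3
r7=5
r0=1&6=0
r0=0<<2=0
r7=5+1=6
CMP r7, #9  (cmp 6,9)
BNE again: taken
r0=0&6=0
r0=0<<2=0
r7=6+1=7
CMP r7, #9  (cmp 7,9)
BNE again: taken
r0=0&6=0
r0=0<<2=0
r7=7+1=8
CMP r7, #9  (cmp 8,9)
BNE again: taken
r0=0&6=0
r0=0<<2=0
r7=8+1=9
CMP r7, #9  (cmp 9,9)
BNE again: not taken
r0=0+3=3
halt.

9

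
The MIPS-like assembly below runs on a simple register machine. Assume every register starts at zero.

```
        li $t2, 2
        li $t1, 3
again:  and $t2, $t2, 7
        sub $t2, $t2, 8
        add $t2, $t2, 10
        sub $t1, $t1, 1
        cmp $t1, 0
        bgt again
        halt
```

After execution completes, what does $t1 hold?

after li $t2, 2: $t2=2
after li $t1, 3: $t1=3
after and $t2, $t2, 7: $t2=2&7=2
after sub $t2, $t2, 8: $t2=2-8=-6
after add $t2, $t2, 10: $t2=(-6)+10=4
after sub $t1, $t1, 1: $t1=3-1=2
cmp $t1, 0  (cmp 2,0)
bgt again: taken
after and $t2, $t2, 7: $t2=4&7=4
after sub $t2, $t2, 8: $t2=4-8=-4
after add $t2, $t2, 10: $t2=(-4)+10=6
after sub $t1, $t1, 1: $t1=2-1=1
cmp $t1, 0  (cmp 1,0)
bgt again: taken
after and $t2, $t2, 7: $t2=6&7=6
after sub $t2, $t2, 8: $t2=6-8=-2
after add $t2, $t2, 10: $t2=(-2)+10=8
after sub $t1, $t1, 1: $t1=1-1=0
cmp $t1, 0  (cmp 0,0)
bgt again: not taken
halt.

0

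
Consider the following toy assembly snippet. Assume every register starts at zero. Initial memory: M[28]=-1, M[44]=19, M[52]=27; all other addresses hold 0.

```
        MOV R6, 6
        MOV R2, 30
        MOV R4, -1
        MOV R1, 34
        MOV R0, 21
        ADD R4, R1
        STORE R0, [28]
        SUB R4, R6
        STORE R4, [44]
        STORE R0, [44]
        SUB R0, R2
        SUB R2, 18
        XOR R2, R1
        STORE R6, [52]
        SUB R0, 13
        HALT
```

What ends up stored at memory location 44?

21

MOV R6, 6 → R6=6
MOV R2, 30 → R2=30
MOV R4, -1 → R4=-1
MOV R1, 34 → R1=34
MOV R0, 21 → R0=21
ADD R4, R1 → R4=(-1)+34=33
STORE R0, [28] → M[28]=21
SUB R4, R6 → R4=33-6=27
STORE R4, [44] → M[44]=27
STORE R0, [44] → M[44]=21
SUB R0, R2 → R0=21-30=-9
SUB R2, 18 → R2=30-18=12
XOR R2, R1 → R2=12^34=46
STORE R6, [52] → M[52]=6
SUB R0, 13 → R0=(-9)-13=-22
halt.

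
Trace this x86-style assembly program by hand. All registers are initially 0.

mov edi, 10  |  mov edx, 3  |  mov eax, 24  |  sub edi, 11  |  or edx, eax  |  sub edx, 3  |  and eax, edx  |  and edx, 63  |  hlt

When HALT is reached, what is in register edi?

edi=10
edx=3
eax=24
edi=10-11=-1
edx=3|24=27
edx=27-3=24
eax=24&24=24
edx=24&63=24
halt.

-1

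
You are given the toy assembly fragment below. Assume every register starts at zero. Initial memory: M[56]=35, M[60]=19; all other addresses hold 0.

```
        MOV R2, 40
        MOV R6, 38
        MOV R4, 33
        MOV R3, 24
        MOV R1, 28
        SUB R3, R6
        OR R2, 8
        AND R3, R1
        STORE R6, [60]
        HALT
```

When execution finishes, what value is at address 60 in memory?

38

after MOV R2, 40: R2=40
after MOV R6, 38: R6=38
after MOV R4, 33: R4=33
after MOV R3, 24: R3=24
after MOV R1, 28: R1=28
after SUB R3, R6: R3=24-38=-14
after OR R2, 8: R2=40|8=40
after AND R3, R1: R3=(-14)&28=16
STORE R6, [60] → M[60]=38
halt.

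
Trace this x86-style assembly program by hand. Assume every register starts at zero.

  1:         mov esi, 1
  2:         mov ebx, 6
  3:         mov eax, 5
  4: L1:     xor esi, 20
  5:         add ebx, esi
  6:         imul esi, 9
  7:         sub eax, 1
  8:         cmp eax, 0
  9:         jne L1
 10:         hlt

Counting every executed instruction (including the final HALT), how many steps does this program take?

34

after mov esi, 1: esi=1
after mov ebx, 6: ebx=6
after mov eax, 5: eax=5
after xor esi, 20: esi=1^20=21
after add ebx, esi: ebx=6+21=27
after imul esi, 9: esi=21*9=189
after sub eax, 1: eax=5-1=4
cmp eax, 0  (cmp 4,0)
jne L1: taken
after xor esi, 20: esi=189^20=169
after add ebx, esi: ebx=27+169=196
after imul esi, 9: esi=169*9=1521
after sub eax, 1: eax=4-1=3
cmp eax, 0  (cmp 3,0)
jne L1: taken
after xor esi, 20: esi=1521^20=1509
after add ebx, esi: ebx=196+1509=1705
after imul esi, 9: esi=1509*9=13581
after sub eax, 1: eax=3-1=2
cmp eax, 0  (cmp 2,0)
jne L1: taken
after xor esi, 20: esi=13581^20=13593
after add ebx, esi: ebx=1705+13593=15298
after imul esi, 9: esi=13593*9=122337
after sub eax, 1: eax=2-1=1
cmp eax, 0  (cmp 1,0)
jne L1: taken
after xor esi, 20: esi=122337^20=122357
after add ebx, esi: ebx=15298+122357=137655
after imul esi, 9: esi=122357*9=1101213
after sub eax, 1: eax=1-1=0
cmp eax, 0  (cmp 0,0)
jne L1: not taken
halt.
Total executed instructions: 34.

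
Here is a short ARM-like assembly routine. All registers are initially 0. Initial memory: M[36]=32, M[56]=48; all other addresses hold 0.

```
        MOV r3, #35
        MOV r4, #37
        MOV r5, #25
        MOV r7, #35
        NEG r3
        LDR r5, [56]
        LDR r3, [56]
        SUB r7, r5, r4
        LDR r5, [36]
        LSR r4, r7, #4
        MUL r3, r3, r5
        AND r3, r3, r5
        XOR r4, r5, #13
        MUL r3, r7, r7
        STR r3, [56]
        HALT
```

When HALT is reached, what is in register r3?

121

MOV r3, #35 → r3=35
MOV r4, #37 → r4=37
MOV r5, #25 → r5=25
MOV r7, #35 → r7=35
NEG r3 → r3=-(35)=-35
LDR r5, [56] → r5=M[56]=48
LDR r3, [56] → r3=M[56]=48
SUB r7, r5, r4 → r7=48-37=11
LDR r5, [36] → r5=M[36]=32
LSR r4, r7, #4 → r4=11>>4=0
MUL r3, r3, r5 → r3=48*32=1536
AND r3, r3, r5 → r3=1536&32=0
XOR r4, r5, #13 → r4=32^13=45
MUL r3, r7, r7 → r3=11*11=121
STR r3, [56] → M[56]=121
halt.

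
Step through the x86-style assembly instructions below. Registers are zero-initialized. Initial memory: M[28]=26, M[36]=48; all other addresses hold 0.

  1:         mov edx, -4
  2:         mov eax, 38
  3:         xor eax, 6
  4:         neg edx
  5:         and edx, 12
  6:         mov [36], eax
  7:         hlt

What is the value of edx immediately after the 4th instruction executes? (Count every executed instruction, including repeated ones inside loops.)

after mov edx, -4: edx=-4
after mov eax, 38: eax=38
after xor eax, 6: eax=38^6=32
after neg edx: edx=-(-4)=4
After step 4: edx = 4.

4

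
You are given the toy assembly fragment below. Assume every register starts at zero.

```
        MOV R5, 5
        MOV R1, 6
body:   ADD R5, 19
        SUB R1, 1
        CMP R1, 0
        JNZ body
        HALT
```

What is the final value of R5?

119

MOV R5, 5 → R5=5
MOV R1, 6 → R1=6
ADD R5, 19 → R5=5+19=24
SUB R1, 1 → R1=6-1=5
CMP R1, 0  (cmp 5,0)
JNZ body: taken
ADD R5, 19 → R5=24+19=43
SUB R1, 1 → R1=5-1=4
CMP R1, 0  (cmp 4,0)
JNZ body: taken
ADD R5, 19 → R5=43+19=62
SUB R1, 1 → R1=4-1=3
CMP R1, 0  (cmp 3,0)
JNZ body: taken
ADD R5, 19 → R5=62+19=81
SUB R1, 1 → R1=3-1=2
CMP R1, 0  (cmp 2,0)
JNZ body: taken
ADD R5, 19 → R5=81+19=100
SUB R1, 1 → R1=2-1=1
CMP R1, 0  (cmp 1,0)
JNZ body: taken
ADD R5, 19 → R5=100+19=119
SUB R1, 1 → R1=1-1=0
CMP R1, 0  (cmp 0,0)
JNZ body: not taken
halt.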